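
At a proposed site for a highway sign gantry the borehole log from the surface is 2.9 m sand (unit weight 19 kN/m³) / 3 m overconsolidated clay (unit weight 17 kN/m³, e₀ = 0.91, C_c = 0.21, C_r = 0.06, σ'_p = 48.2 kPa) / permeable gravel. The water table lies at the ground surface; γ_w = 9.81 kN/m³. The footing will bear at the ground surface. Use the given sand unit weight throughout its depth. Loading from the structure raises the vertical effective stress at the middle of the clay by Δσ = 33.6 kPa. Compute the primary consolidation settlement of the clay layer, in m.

S_c ≈ 0.0659 m

Mid-depth of clay below the ground surface: z = 2.9 + 3/2 = 4.4 m.
Total vertical stress at mid-clay: σ_v = 19×2.9 + 17×1.5 = 80.6 kPa.
Pore pressure: u = 9.81×(4.4 − 0) = 43.164 kPa.
Initial effective stress: σ'_0 = σ_v − u = 80.6 − 43.164 = 37.436 kPa.
Final effective stress: σ'_f = 37.436 + 33.6 = 71.036 kPa.
σ'_f = 71.036 > σ'_p = 48.2 kPa, so the stress path crosses the preconsolidation pressure — recompression up to σ'_p, then virgin compression beyond:
S_c = H/(1+e₀)·[C_r·log₁₀(σ'_p/σ'_0) + C_c·log₁₀(σ'_f/σ'_p)]
    = 3/1.91 × [0.06×log₁₀(48.2/37.436) + 0.21×log₁₀(71.036/48.2)]
    = 1.5707 × [0.0065855 + 0.035371] = 0.0659 m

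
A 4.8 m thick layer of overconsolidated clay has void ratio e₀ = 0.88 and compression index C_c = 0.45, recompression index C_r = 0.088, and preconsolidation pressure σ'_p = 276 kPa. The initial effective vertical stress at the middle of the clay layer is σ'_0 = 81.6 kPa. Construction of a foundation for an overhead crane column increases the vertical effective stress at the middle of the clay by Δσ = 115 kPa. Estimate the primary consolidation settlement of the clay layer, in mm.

Final effective stress: σ'_f = 81.6 + 115 = 196.6 kPa.
σ'_f = 196.6 ≤ σ'_p = 276 kPa, so the clay remains overconsolidated and only the recompression index applies:
S_c = C_r·H/(1+e₀)·log₁₀(σ'_f/σ'_0) = 0.088×4.8/1.88×log₁₀(196.6/81.6)
    = 0.22468 × 0.38189 = 0.0858 m

S_c ≈ 85.8 mm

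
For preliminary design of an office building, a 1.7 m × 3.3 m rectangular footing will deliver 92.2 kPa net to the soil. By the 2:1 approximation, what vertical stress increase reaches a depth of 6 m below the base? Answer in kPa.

By the 2:1 method the load spreads at 1 horizontal : 2 vertical, so at depth z the loaded area has grown by z in each plan dimension:
Δσ = qBL/((B+z)(L+z)) = 92.2×1.7×3.3/((1.7+6)(3.3+6)) = 7.223 kPa

Δσ_z ≈ 7.22 kPa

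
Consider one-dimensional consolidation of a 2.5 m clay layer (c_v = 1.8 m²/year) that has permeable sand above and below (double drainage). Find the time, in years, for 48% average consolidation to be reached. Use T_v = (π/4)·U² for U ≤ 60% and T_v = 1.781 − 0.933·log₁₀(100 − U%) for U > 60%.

Drainage path length: H_d = H/2 = 1.25 m (double drainage).
U ≤ 60%: T_v = (π/4)·U² = (π/4)×0.48² = 0.18096.
t = T_v·H_d²/c_v = 0.18096×1.25²/1.8 = 0.1571 years.

t ≈ 0.157 years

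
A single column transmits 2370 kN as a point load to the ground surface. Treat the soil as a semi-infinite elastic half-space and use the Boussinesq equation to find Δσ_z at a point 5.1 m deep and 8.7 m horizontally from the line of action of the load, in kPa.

Boussinesq vertical stress below a point load on an elastic half-space:
Δσ_z = 3P/(2πz²) · [1 + (r/z)²]^(−5/2)
r/z = 8.7/5.1 = 1.7059; [1+(r/z)²]^(−5/2) = 0.033079.
Δσ_z = 3×2370/(2π×5.1²) × 0.033079 = 43.506 × 0.033079 = 1.439 kPa

Δσ_z ≈ 1.44 kPa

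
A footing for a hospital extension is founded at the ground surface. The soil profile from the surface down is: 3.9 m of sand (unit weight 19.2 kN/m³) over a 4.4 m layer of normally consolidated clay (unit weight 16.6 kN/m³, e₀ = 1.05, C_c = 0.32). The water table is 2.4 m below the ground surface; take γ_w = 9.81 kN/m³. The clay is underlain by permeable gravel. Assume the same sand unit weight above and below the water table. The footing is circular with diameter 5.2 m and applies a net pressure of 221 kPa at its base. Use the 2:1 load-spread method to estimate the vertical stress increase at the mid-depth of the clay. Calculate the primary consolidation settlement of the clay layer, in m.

S_c ≈ 0.144 m

Mid-depth of clay below the ground surface: z = 3.9 + 4.4/2 = 6.1 m.
Total vertical stress at mid-clay: σ_v = 19.2×3.9 + 16.6×2.2 = 111.4 kPa.
Pore pressure: u = 9.81×(6.1 − 2.4) = 36.297 kPa.
Initial effective stress: σ'_0 = σ_v − u = 111.4 − 36.297 = 75.103 kPa.
Stress increase at mid-clay by the 2:1 spreading method:
Δσ ≈ qD²/(D+z)² = 221×5.2²/(5.2+6.1)² = 46.8 kPa
Final effective stress: σ'_f = σ'_0 + Δσ = 75.103 + 46.8 = 121.9 kPa.
Normally consolidated clay, so the full stress increment lies on the virgin compression line:
S_c = C_c·H/(1+e₀)·log₁₀(σ'_f/σ'_0) = 0.32×4.4/(1+1.05)×log₁₀(121.9/75.103)
    = 0.68683 × 0.21035 = 0.1445 m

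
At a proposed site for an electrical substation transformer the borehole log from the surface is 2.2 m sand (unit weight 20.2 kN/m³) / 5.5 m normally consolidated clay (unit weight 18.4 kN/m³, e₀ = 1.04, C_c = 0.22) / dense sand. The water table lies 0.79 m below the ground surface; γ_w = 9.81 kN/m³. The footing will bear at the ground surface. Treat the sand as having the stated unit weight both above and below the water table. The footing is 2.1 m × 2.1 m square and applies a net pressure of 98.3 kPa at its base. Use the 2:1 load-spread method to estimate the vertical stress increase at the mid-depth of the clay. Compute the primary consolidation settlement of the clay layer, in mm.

S_c ≈ 38.4 mm

Mid-depth of clay below the ground surface: z = 2.2 + 5.5/2 = 4.95 m.
Total vertical stress at mid-clay: σ_v = 20.2×2.2 + 18.4×2.75 = 95.04 kPa.
Pore pressure: u = 9.81×(4.95 − 0.79) = 40.81 kPa.
Initial effective stress: σ'_0 = σ_v − u = 95.04 − 40.81 = 54.23 kPa.
Stress increase at mid-clay by the 2:1 spreading method:
Δσ = qBL/((B+z)(L+z)) = 98.3×2.1×2.1/((2.1+4.95)(2.1+4.95)) = 8.722 kPa
Final effective stress: σ'_f = σ'_0 + Δσ = 54.23 + 8.722 = 62.952 kPa.
Normally consolidated clay, so the full stress increment lies on the virgin compression line:
S_c = C_c·H/(1+e₀)·log₁₀(σ'_f/σ'_0) = 0.22×5.5/(1+1.04)×log₁₀(62.952/54.23)
    = 0.59314 × 0.06477 = 0.03842 m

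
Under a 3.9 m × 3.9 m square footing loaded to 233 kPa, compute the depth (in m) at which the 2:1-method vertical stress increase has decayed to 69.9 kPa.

z ≈ 3.22 m

2:1 spreading — at depth z the loaded area has grown by z in each plan dimension:
qB²/(B+z)² = Δσ_z ⇒ z = B(√(q/Δσ_z) − 1) = 3.9×(√(233/69.9) − 1) = 3.22 m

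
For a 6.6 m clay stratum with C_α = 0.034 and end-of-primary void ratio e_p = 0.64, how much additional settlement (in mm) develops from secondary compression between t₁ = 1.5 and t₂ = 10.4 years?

Secondary compression: S_s = C_α·H/(1+e_p)·log₁₀(t₂/t₁)
S_s = 0.034×6.6/(1+0.64)×log₁₀(10.4/1.5)
    = 0.1368 × 0.8409 = 0.1151 m

S_s ≈ 115 mm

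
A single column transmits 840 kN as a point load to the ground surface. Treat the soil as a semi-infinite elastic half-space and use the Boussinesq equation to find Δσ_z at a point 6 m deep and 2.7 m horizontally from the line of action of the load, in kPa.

Δσ_z ≈ 7.03 kPa

Boussinesq vertical stress below a point load on an elastic half-space:
Δσ_z = 3P/(2πz²) · [1 + (r/z)²]^(−5/2)
r/z = 2.7/6 = 0.45; [1+(r/z)²]^(−5/2) = 0.63065.
Δσ_z = 3×840/(2π×6²) × 0.63065 = 11.141 × 0.63065 = 7.026 kPa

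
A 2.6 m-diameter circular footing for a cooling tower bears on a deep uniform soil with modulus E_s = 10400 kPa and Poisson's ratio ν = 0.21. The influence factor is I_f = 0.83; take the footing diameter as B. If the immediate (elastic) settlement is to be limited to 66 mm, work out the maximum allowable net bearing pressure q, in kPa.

q ≈ 333 kPa

S_e = q·B·(1−ν²)/E_s · I_f  ⇒  q = S_e·E_s / (B·(1−ν²)·I_f).
q = 0.066 × 10400 / (2.6 × 0.9559 × 0.83) = 332.7 kPa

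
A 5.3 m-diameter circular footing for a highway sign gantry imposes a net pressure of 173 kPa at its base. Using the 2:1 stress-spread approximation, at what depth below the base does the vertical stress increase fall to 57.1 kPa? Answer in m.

2:1 spreading — at depth z the loaded area has grown by z in each plan dimension:
qD²/(D+z)² = Δσ_z ⇒ z = D(√(q/Δσ_z) − 1) = 5.3×(√(173/57.1) − 1) = 3.925 m

z ≈ 3.93 m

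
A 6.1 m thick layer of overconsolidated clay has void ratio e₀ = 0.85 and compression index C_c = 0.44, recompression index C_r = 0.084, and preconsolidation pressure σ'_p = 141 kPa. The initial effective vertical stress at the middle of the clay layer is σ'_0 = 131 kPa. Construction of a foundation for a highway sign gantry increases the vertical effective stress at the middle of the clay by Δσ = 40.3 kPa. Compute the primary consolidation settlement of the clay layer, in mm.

S_c ≈ 131 mm

Final effective stress: σ'_f = 131 + 40.3 = 171.3 kPa.
σ'_f = 171.3 > σ'_p = 141 kPa, so the stress path crosses the preconsolidation pressure — recompression up to σ'_p, then virgin compression beyond:
S_c = H/(1+e₀)·[C_r·log₁₀(σ'_p/σ'_0) + C_c·log₁₀(σ'_f/σ'_p)]
    = 6.1/1.85 × [0.084×log₁₀(141/131) + 0.44×log₁₀(171.3/141)]
    = 3.2973 × [0.0026836 + 0.037197] = 0.1315 m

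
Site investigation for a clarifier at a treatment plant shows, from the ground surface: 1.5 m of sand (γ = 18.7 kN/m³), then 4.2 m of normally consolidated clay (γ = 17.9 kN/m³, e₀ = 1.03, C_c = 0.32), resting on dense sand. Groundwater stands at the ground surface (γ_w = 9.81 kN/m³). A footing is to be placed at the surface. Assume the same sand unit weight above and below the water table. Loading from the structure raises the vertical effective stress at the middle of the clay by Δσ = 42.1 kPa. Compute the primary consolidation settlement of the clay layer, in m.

Mid-depth of clay below the ground surface: z = 1.5 + 4.2/2 = 3.6 m.
Total vertical stress at mid-clay: σ_v = 18.7×1.5 + 17.9×2.1 = 65.64 kPa.
Pore pressure: u = 9.81×(3.6 − 0) = 35.316 kPa.
Initial effective stress: σ'_0 = σ_v − u = 65.64 − 35.316 = 30.324 kPa.
Final effective stress: σ'_f = σ'_0 + Δσ = 30.324 + 42.1 = 72.424 kPa.
Normally consolidated clay, so the full stress increment lies on the virgin compression line:
S_c = C_c·H/(1+e₀)·log₁₀(σ'_f/σ'_0) = 0.32×4.2/(1+1.03)×log₁₀(72.424/30.324)
    = 0.66207 × 0.3781 = 0.2503 m

S_c ≈ 0.25 m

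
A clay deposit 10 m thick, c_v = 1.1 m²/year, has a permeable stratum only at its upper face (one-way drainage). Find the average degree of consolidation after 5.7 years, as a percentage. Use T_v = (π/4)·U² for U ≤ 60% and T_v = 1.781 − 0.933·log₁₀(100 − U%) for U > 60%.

Drainage path length: H_d = H = 10 m (single drainage).
T_v = c_v·t/H_d² = 1.1×5.7/10² = 0.0627.
T_v = 0.0627 corresponds to the U ≤ 60% branch:
U = √(4T_v/π) = 0.2825

U ≈ 28.3 %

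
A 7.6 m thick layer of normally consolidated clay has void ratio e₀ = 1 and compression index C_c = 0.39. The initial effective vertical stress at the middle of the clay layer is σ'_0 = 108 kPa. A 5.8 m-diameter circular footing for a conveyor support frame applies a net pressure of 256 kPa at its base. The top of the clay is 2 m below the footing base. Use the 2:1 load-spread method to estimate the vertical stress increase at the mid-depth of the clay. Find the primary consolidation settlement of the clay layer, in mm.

S_c ≈ 300 mm

Mid-depth of clay below the footing base: z = 2 + 7.6/2 = 5.8 m.
Stress increase at mid-clay by the 2:1 spreading method:
Δσ ≈ qD²/(D+z)² = 256×5.8²/(5.8+5.8)² = 64 kPa
Final effective stress: σ'_f = σ'_0 + Δσ = 108 + 64 = 172 kPa.
Normally consolidated clay, so the full stress increment lies on the virgin compression line:
S_c = C_c·H/(1+e₀)·log₁₀(σ'_f/σ'_0) = 0.39×7.6/(1+1)×log₁₀(172/108)
    = 1.482 × 0.2021 = 0.2995 m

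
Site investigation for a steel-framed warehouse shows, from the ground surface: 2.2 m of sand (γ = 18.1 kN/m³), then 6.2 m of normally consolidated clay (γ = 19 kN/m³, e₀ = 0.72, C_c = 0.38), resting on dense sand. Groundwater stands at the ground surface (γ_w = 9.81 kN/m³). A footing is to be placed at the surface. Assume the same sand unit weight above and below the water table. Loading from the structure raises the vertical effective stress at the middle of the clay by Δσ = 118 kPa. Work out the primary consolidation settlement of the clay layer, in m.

Mid-depth of clay below the ground surface: z = 2.2 + 6.2/2 = 5.3 m.
Total vertical stress at mid-clay: σ_v = 18.1×2.2 + 19×3.1 = 98.72 kPa.
Pore pressure: u = 9.81×(5.3 − 0) = 51.993 kPa.
Initial effective stress: σ'_0 = σ_v − u = 98.72 − 51.993 = 46.727 kPa.
Final effective stress: σ'_f = σ'_0 + Δσ = 46.727 + 118 = 164.73 kPa.
Normally consolidated clay, so the full stress increment lies on the virgin compression line:
S_c = C_c·H/(1+e₀)·log₁₀(σ'_f/σ'_0) = 0.38×6.2/(1+0.72)×log₁₀(164.73/46.727)
    = 1.3698 × 0.5472 = 0.7496 m

S_c ≈ 0.75 m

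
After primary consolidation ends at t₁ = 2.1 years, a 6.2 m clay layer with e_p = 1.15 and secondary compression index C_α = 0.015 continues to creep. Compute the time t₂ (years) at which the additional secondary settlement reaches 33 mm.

S_s = C_α·H/(1+e_p)·log₁₀(t₂/t₁) ⇒ log₁₀(t₂/t₁) = S_s·(1+e_p)/(C_α·H).
log₁₀(t₂/t₁) = 0.033 × (1+1.15) / (0.015×6.2) = 0.7629
t₂ = t₁ × 10^0.7629 = 2.1 × 5.793 = 12.17 years

t₂ ≈ 12.2 years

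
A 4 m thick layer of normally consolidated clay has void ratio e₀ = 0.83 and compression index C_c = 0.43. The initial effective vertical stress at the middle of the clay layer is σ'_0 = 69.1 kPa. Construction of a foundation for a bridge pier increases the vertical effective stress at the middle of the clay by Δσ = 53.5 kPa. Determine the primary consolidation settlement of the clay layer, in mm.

S_c ≈ 234 mm

Final effective stress: σ'_f = σ'_0 + Δσ = 69.1 + 53.5 = 122.6 kPa.
Normally consolidated clay, so the full stress increment lies on the virgin compression line:
S_c = C_c·H/(1+e₀)·log₁₀(σ'_f/σ'_0) = 0.43×4/(1+0.83)×log₁₀(122.6/69.1)
    = 0.93989 × 0.24901 = 0.234 m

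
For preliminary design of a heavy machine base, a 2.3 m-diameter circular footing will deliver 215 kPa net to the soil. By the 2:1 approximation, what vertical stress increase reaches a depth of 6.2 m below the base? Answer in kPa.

Δσ_z ≈ 15.7 kPa

By the 2:1 method the load spreads at 1 horizontal : 2 vertical, so at depth z the loaded area has grown by z in each plan dimension:
Δσ ≈ qD²/(D+z)² = 215×2.3²/(2.3+6.2)² = 15.742 kPa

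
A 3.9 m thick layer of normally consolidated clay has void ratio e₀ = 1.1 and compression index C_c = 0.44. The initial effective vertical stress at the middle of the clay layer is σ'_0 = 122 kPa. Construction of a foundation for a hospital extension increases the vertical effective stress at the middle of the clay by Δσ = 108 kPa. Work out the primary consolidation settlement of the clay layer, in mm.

Final effective stress: σ'_f = σ'_0 + Δσ = 122 + 108 = 230 kPa.
Normally consolidated clay, so the full stress increment lies on the virgin compression line:
S_c = C_c·H/(1+e₀)·log₁₀(σ'_f/σ'_0) = 0.44×3.9/(1+1.1)×log₁₀(230/122)
    = 0.81714 × 0.27537 = 0.225 m

S_c ≈ 225 mm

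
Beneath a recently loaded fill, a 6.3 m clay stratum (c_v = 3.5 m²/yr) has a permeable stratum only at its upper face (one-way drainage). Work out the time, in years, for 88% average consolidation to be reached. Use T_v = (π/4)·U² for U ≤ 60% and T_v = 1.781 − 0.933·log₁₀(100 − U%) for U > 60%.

t ≈ 8.78 years

Drainage path length: H_d = H = 6.3 m (single drainage).
U > 60%: T_v = 1.781 − 0.933·log₁₀(100 − 88) = 0.77412.
t = T_v·H_d²/c_v = 0.77412×6.3²/3.5 = 8.779 years.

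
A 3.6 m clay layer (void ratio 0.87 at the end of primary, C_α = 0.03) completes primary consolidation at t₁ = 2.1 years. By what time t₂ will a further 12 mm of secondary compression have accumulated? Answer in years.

t₂ ≈ 3.39 years

S_s = C_α·H/(1+e_p)·log₁₀(t₂/t₁) ⇒ log₁₀(t₂/t₁) = S_s·(1+e_p)/(C_α·H).
log₁₀(t₂/t₁) = 0.012 × (1+0.87) / (0.03×3.6) = 0.2078
t₂ = t₁ × 10^0.2078 = 2.1 × 1.614 = 3.388 years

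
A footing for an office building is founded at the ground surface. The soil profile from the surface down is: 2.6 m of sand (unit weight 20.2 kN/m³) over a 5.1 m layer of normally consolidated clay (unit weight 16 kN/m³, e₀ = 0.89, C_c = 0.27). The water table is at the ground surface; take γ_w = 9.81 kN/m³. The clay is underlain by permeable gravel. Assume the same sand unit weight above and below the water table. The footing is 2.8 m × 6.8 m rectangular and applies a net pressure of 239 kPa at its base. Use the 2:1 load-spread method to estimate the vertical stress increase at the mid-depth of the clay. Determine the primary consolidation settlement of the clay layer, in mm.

S_c ≈ 238 mm

Mid-depth of clay below the ground surface: z = 2.6 + 5.1/2 = 5.15 m.
Total vertical stress at mid-clay: σ_v = 20.2×2.6 + 16×2.55 = 93.32 kPa.
Pore pressure: u = 9.81×(5.15 − 0) = 50.522 kPa.
Initial effective stress: σ'_0 = σ_v − u = 93.32 − 50.522 = 42.798 kPa.
Stress increase at mid-clay by the 2:1 spreading method:
Δσ = qBL/((B+z)(L+z)) = 239×2.8×6.8/((2.8+5.15)(6.8+5.15)) = 47.899 kPa
Final effective stress: σ'_f = σ'_0 + Δσ = 42.798 + 47.899 = 90.697 kPa.
Normally consolidated clay, so the full stress increment lies on the virgin compression line:
S_c = C_c·H/(1+e₀)·log₁₀(σ'_f/σ'_0) = 0.27×5.1/(1+0.89)×log₁₀(90.697/42.798)
    = 0.72857 × 0.32617 = 0.2376 m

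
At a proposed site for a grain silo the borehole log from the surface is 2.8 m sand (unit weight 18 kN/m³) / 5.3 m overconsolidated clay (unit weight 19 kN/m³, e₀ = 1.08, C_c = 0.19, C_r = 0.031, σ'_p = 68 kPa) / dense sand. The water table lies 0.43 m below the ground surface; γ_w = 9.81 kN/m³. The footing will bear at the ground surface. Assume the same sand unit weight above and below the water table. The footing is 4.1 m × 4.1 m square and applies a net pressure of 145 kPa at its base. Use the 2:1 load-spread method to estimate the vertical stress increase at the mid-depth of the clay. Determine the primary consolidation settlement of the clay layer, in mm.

Mid-depth of clay below the ground surface: z = 2.8 + 5.3/2 = 5.45 m.
Total vertical stress at mid-clay: σ_v = 18×2.8 + 19×2.65 = 100.75 kPa.
Pore pressure: u = 9.81×(5.45 − 0.43) = 49.246 kPa.
Initial effective stress: σ'_0 = σ_v − u = 100.75 − 49.246 = 51.504 kPa.
Stress increase at mid-clay by the 2:1 spreading method:
Δσ = qBL/((B+z)(L+z)) = 145×4.1×4.1/((4.1+5.45)(4.1+5.45)) = 26.726 kPa
Final effective stress: σ'_f = 51.504 + 26.726 = 78.23 kPa.
σ'_f = 78.23 > σ'_p = 68 kPa, so the stress path crosses the preconsolidation pressure — recompression up to σ'_p, then virgin compression beyond:
S_c = H/(1+e₀)·[C_r·log₁₀(σ'_p/σ'_0) + C_c·log₁₀(σ'_f/σ'_p)]
    = 5.3/2.08 × [0.031×log₁₀(68/51.504) + 0.19×log₁₀(78.23/68)]
    = 2.5481 × [0.0037407 + 0.011564] = 0.039 m

S_c ≈ 39 mm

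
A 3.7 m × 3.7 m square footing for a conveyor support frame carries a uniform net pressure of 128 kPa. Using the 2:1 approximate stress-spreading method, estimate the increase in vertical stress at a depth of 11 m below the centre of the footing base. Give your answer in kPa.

By the 2:1 method the load spreads at 1 horizontal : 2 vertical, so at depth z the loaded area has grown by z in each plan dimension:
Δσ = qBL/((B+z)(L+z)) = 128×3.7×3.7/((3.7+11)(3.7+11)) = 8.1092 kPa

Δσ_z ≈ 8.11 kPa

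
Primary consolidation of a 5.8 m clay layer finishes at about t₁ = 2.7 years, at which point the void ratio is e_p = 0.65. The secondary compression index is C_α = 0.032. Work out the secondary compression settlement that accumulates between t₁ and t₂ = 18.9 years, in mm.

S_s ≈ 95.1 mm

Secondary compression: S_s = C_α·H/(1+e_p)·log₁₀(t₂/t₁)
S_s = 0.032×5.8/(1+0.65)×log₁₀(18.9/2.7)
    = 0.1125 × 0.8451 = 0.09506 m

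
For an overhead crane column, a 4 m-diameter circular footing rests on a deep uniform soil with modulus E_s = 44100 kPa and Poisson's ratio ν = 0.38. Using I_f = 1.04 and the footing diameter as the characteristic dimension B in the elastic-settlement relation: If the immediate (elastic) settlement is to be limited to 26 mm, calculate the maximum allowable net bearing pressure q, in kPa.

q ≈ 322 kPa

S_e = q·B·(1−ν²)/E_s · I_f  ⇒  q = S_e·E_s / (B·(1−ν²)·I_f).
q = 0.026 × 44100 / (4 × 0.8556 × 1.04) = 322.1 kPa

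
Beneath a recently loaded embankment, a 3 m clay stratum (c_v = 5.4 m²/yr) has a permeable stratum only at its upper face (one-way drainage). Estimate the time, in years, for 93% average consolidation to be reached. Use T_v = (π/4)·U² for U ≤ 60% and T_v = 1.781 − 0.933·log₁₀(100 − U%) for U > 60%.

t ≈ 1.65 years

Drainage path length: H_d = H = 3 m (single drainage).
U > 60%: T_v = 1.781 − 0.933·log₁₀(100 − 93) = 0.99252.
t = T_v·H_d²/c_v = 0.99252×3²/5.4 = 1.654 years.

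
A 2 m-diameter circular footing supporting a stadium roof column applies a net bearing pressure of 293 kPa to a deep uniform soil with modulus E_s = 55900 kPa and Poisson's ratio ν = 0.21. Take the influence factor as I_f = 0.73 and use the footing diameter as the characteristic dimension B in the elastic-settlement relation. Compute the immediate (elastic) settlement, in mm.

S_e ≈ 7.32 mm

Immediate (elastic) settlement: S_e = q·B·(1−ν²)/E_s · I_f.
S_e = 293 × 2 × (1 − 0.21²) / 55900 × 0.73
    = 293 × 2 × 0.9559 / 55900 × 0.73
    = 0.007315 m = 7.315 mm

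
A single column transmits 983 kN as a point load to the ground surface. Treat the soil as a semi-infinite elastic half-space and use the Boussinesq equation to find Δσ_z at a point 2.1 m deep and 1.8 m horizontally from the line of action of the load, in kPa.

Boussinesq vertical stress below a point load on an elastic half-space:
Δσ_z = 3P/(2πz²) · [1 + (r/z)²]^(−5/2)
r/z = 1.8/2.1 = 0.85714; [1+(r/z)²]^(−5/2) = 0.25231.
Δσ_z = 3×983/(2π×2.1²) × 0.25231 = 106.43 × 0.25231 = 26.85 kPa

Δσ_z ≈ 26.9 kPa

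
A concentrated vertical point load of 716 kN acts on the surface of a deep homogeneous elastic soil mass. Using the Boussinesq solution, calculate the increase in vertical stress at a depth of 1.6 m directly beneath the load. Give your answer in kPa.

Δσ_z ≈ 134 kPa

Boussinesq vertical stress below a point load on an elastic half-space:
Δσ_z = 3P/(2πz²) · [1 + (r/z)²]^(−5/2)
r/z = 0/1.6 = 0; [1+(r/z)²]^(−5/2) = 1.
Δσ_z = 3×716/(2π×1.6²) × 1 = 133.54 × 1 = 133.5 kPa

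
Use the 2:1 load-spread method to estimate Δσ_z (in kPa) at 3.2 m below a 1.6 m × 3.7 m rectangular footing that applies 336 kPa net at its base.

Δσ_z ≈ 60.1 kPa

By the 2:1 method the load spreads at 1 horizontal : 2 vertical, so at depth z the loaded area has grown by z in each plan dimension:
Δσ = qBL/((B+z)(L+z)) = 336×1.6×3.7/((1.6+3.2)(3.7+3.2)) = 60.058 kPa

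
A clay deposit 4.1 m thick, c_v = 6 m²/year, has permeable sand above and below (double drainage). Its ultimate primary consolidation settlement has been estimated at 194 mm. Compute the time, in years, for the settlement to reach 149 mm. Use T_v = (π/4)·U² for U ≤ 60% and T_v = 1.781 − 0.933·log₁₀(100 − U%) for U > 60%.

t ≈ 0.355 years

Drainage path length: H_d = H/2 = 2.05 m (double drainage).
U = S(t)/S_ult = 149/194 = 0.768.
U > 60%: T_v = 1.781 − 0.933·log₁₀(100 − 76.804) = 0.50707.
t = T_v·H_d²/c_v = 0.50707×2.05²/6 = 0.3552 years.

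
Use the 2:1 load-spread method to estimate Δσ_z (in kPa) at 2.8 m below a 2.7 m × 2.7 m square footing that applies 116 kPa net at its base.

Δσ_z ≈ 28 kPa

By the 2:1 method the load spreads at 1 horizontal : 2 vertical, so at depth z the loaded area has grown by z in each plan dimension:
Δσ = qBL/((B+z)(L+z)) = 116×2.7×2.7/((2.7+2.8)(2.7+2.8)) = 27.955 kPa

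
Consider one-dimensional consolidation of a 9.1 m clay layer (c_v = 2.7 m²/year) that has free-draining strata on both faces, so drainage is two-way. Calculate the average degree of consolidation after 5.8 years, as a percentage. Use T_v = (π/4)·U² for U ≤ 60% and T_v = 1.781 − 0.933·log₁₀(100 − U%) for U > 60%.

U ≈ 87.5 %

Drainage path length: H_d = H/2 = 4.55 m (double drainage).
T_v = c_v·t/H_d² = 2.7×5.8/4.55² = 0.75643.
T_v = 0.75643 corresponds to the U > 60% branch:
U = 1 − 10^((1.781 − T_v)/0.933)/100 = 0.8746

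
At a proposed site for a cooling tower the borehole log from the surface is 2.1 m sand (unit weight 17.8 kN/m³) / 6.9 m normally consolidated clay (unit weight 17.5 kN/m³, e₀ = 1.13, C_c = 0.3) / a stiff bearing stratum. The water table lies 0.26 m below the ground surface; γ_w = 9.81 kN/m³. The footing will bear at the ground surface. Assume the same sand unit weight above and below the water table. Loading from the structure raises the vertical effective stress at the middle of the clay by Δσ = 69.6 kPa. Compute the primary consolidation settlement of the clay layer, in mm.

S_c ≈ 390 mm

Mid-depth of clay below the ground surface: z = 2.1 + 6.9/2 = 5.55 m.
Total vertical stress at mid-clay: σ_v = 17.8×2.1 + 17.5×3.45 = 97.755 kPa.
Pore pressure: u = 9.81×(5.55 − 0.26) = 51.895 kPa.
Initial effective stress: σ'_0 = σ_v − u = 97.755 − 51.895 = 45.86 kPa.
Final effective stress: σ'_f = σ'_0 + Δσ = 45.86 + 69.6 = 115.46 kPa.
Normally consolidated clay, so the full stress increment lies on the virgin compression line:
S_c = C_c·H/(1+e₀)·log₁₀(σ'_f/σ'_0) = 0.3×6.9/(1+1.13)×log₁₀(115.46/45.86)
    = 0.97183 × 0.401 = 0.3897 m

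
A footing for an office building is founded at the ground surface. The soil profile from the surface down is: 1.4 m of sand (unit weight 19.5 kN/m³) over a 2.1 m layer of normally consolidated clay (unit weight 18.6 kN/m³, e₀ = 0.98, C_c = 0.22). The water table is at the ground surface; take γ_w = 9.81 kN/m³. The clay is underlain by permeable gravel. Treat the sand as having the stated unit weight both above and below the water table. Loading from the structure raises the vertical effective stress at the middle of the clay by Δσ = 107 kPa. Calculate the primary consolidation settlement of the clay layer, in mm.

S_c ≈ 176 mm

Mid-depth of clay below the ground surface: z = 1.4 + 2.1/2 = 2.45 m.
Total vertical stress at mid-clay: σ_v = 19.5×1.4 + 18.6×1.05 = 46.83 kPa.
Pore pressure: u = 9.81×(2.45 − 0) = 24.035 kPa.
Initial effective stress: σ'_0 = σ_v − u = 46.83 − 24.035 = 22.795 kPa.
Final effective stress: σ'_f = σ'_0 + Δσ = 22.795 + 107 = 129.8 kPa.
Normally consolidated clay, so the full stress increment lies on the virgin compression line:
S_c = C_c·H/(1+e₀)·log₁₀(σ'_f/σ'_0) = 0.22×2.1/(1+0.98)×log₁₀(129.8/22.795)
    = 0.23333 × 0.75544 = 0.1763 m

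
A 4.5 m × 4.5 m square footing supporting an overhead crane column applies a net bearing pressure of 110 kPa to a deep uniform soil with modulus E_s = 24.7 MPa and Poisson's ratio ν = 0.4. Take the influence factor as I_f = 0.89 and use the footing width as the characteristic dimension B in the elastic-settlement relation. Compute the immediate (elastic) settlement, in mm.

S_e ≈ 15 mm

Immediate (elastic) settlement: S_e = q·B·(1−ν²)/E_s · I_f.
E_s = 24.7 MPa = 24700 kPa.
S_e = 110 × 4.5 × (1 − 0.4²) / 24700 × 0.89
    = 110 × 4.5 × 0.84 / 24700 × 0.89
    = 0.01498 m = 14.98 mm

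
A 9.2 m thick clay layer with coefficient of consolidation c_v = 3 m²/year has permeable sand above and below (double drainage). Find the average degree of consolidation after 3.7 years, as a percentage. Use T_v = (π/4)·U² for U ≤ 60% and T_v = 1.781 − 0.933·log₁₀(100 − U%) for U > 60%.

U ≈ 77.8 %

Drainage path length: H_d = H/2 = 4.6 m (double drainage).
T_v = c_v·t/H_d² = 3×3.7/4.6² = 0.52457.
T_v = 0.52457 corresponds to the U > 60% branch:
U = 1 − 10^((1.781 − T_v)/0.933)/100 = 0.7778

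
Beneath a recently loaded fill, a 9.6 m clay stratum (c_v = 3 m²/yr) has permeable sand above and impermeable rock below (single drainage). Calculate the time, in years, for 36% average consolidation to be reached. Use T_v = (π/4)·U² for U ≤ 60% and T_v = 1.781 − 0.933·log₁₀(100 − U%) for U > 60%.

t ≈ 3.13 years

Drainage path length: H_d = H = 9.6 m (single drainage).
U ≤ 60%: T_v = (π/4)·U² = (π/4)×0.36² = 0.10179.
t = T_v·H_d²/c_v = 0.10179×9.6²/3 = 3.127 years.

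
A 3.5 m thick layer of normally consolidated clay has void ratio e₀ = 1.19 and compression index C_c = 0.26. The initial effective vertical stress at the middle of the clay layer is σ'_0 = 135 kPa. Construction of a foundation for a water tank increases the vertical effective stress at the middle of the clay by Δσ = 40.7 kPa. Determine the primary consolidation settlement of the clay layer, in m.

S_c ≈ 0.0476 m

Final effective stress: σ'_f = σ'_0 + Δσ = 135 + 40.7 = 175.7 kPa.
Normally consolidated clay, so the full stress increment lies on the virgin compression line:
S_c = C_c·H/(1+e₀)·log₁₀(σ'_f/σ'_0) = 0.26×3.5/(1+1.19)×log₁₀(175.7/135)
    = 0.41553 × 0.11444 = 0.04755 m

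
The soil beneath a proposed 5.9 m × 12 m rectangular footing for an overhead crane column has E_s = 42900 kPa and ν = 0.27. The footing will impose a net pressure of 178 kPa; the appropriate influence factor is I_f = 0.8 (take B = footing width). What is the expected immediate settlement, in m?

Immediate (elastic) settlement: S_e = q·B·(1−ν²)/E_s · I_f.
S_e = 178 × 5.9 × (1 − 0.27²) / 42900 × 0.8
    = 178 × 5.9 × 0.9271 / 42900 × 0.8
    = 0.01816 m

S_e ≈ 0.0182 m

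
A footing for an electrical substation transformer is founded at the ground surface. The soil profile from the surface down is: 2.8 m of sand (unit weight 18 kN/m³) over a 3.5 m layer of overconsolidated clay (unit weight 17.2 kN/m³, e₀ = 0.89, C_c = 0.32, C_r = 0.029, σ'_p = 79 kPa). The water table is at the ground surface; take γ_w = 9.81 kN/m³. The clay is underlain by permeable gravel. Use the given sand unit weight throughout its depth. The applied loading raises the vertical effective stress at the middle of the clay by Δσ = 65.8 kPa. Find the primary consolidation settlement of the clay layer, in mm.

S_c ≈ 83.3 mm

Mid-depth of clay below the ground surface: z = 2.8 + 3.5/2 = 4.55 m.
Total vertical stress at mid-clay: σ_v = 18×2.8 + 17.2×1.75 = 80.5 kPa.
Pore pressure: u = 9.81×(4.55 − 0) = 44.636 kPa.
Initial effective stress: σ'_0 = σ_v − u = 80.5 − 44.636 = 35.864 kPa.
Final effective stress: σ'_f = 35.864 + 65.8 = 101.66 kPa.
σ'_f = 101.66 > σ'_p = 79 kPa, so the stress path crosses the preconsolidation pressure — recompression up to σ'_p, then virgin compression beyond:
S_c = H/(1+e₀)·[C_r·log₁₀(σ'_p/σ'_0) + C_c·log₁₀(σ'_f/σ'_p)]
    = 3.5/1.89 × [0.029×log₁₀(79/35.864) + 0.32×log₁₀(101.66/79)]
    = 1.8519 × [0.0099461 + 0.035047] = 0.08332 m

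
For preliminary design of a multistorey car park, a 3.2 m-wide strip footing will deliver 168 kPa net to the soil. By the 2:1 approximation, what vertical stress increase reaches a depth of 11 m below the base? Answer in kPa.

By the 2:1 method the load spreads at 1 horizontal : 2 vertical, so at depth z the loaded area has grown by z in each plan dimension:
Δσ = qB/(B+z) = 168×3.2/(3.2+11) = 37.859 kPa

Δσ_z ≈ 37.9 kPa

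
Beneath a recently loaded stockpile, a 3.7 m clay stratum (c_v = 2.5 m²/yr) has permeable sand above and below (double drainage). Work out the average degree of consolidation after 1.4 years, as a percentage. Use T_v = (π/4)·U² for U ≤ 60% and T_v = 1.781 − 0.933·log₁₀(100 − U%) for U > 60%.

U ≈ 93.5 %

Drainage path length: H_d = H/2 = 1.85 m (double drainage).
T_v = c_v·t/H_d² = 2.5×1.4/1.85² = 1.0226.
T_v = 1.0226 corresponds to the U > 60% branch:
U = 1 − 10^((1.781 − T_v)/0.933)/100 = 0.935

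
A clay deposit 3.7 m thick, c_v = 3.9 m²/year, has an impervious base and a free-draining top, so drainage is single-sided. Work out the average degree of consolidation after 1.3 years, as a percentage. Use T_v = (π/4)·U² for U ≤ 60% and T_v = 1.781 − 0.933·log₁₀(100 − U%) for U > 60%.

U ≈ 67.5 %

Drainage path length: H_d = H = 3.7 m (single drainage).
T_v = c_v·t/H_d² = 3.9×1.3/3.7² = 0.37034.
T_v = 0.37034 corresponds to the U > 60% branch:
U = 1 − 10^((1.781 − T_v)/0.933)/100 = 0.6749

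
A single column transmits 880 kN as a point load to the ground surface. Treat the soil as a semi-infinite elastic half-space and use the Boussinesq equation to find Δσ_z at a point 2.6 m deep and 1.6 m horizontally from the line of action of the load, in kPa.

Δσ_z ≈ 27.8 kPa

Boussinesq vertical stress below a point load on an elastic half-space:
Δσ_z = 3P/(2πz²) · [1 + (r/z)²]^(−5/2)
r/z = 1.6/2.6 = 0.61538; [1+(r/z)²]^(−5/2) = 0.44805.
Δσ_z = 3×880/(2π×2.6²) × 0.44805 = 62.155 × 0.44805 = 27.85 kPa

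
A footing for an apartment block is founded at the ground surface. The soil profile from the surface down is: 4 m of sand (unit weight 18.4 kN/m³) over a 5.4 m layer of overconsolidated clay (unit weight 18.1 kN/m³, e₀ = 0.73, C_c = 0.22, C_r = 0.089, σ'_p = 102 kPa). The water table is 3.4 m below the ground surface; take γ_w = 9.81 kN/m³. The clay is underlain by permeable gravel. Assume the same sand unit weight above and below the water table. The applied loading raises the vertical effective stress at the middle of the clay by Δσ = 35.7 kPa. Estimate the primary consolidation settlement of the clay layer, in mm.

Mid-depth of clay below the ground surface: z = 4 + 5.4/2 = 6.7 m.
Total vertical stress at mid-clay: σ_v = 18.4×4 + 18.1×2.7 = 122.47 kPa.
Pore pressure: u = 9.81×(6.7 − 3.4) = 32.373 kPa.
Initial effective stress: σ'_0 = σ_v − u = 122.47 − 32.373 = 90.097 kPa.
Final effective stress: σ'_f = 90.097 + 35.7 = 125.8 kPa.
σ'_f = 125.8 > σ'_p = 102 kPa, so the stress path crosses the preconsolidation pressure — recompression up to σ'_p, then virgin compression beyond:
S_c = H/(1+e₀)·[C_r·log₁₀(σ'_p/σ'_0) + C_c·log₁₀(σ'_f/σ'_p)]
    = 5.4/1.73 × [0.089×log₁₀(102/90.097) + 0.22×log₁₀(125.8/102)]
    = 3.1214 × [0.0047962 + 0.020038] = 0.07752 m

S_c ≈ 77.5 mm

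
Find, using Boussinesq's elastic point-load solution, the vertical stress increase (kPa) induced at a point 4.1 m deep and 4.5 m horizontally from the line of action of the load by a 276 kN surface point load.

Boussinesq vertical stress below a point load on an elastic half-space:
Δσ_z = 3P/(2πz²) · [1 + (r/z)²]^(−5/2)
r/z = 4.5/4.1 = 1.0976; [1+(r/z)²]^(−5/2) = 0.13857.
Δσ_z = 3×276/(2π×4.1²) × 0.13857 = 7.8394 × 0.13857 = 1.086 kPa

Δσ_z ≈ 1.09 kPa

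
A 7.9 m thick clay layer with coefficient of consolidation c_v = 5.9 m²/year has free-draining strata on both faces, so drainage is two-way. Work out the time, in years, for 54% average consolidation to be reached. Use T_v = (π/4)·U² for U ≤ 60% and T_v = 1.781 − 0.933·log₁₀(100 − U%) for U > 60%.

t ≈ 0.606 years

Drainage path length: H_d = H/2 = 3.95 m (double drainage).
U ≤ 60%: T_v = (π/4)·U² = (π/4)×0.54² = 0.22902.
t = T_v·H_d²/c_v = 0.22902×3.95²/5.9 = 0.6056 years.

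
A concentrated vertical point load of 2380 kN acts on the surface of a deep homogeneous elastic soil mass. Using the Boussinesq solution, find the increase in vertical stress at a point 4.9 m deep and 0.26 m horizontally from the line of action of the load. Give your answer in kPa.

Boussinesq vertical stress below a point load on an elastic half-space:
Δσ_z = 3P/(2πz²) · [1 + (r/z)²]^(−5/2)
r/z = 0.26/4.9 = 0.053061; [1+(r/z)²]^(−5/2) = 0.993.
Δσ_z = 3×2380/(2π×4.9²) × 0.993 = 47.329 × 0.993 = 47 kPa

Δσ_z ≈ 47 kPa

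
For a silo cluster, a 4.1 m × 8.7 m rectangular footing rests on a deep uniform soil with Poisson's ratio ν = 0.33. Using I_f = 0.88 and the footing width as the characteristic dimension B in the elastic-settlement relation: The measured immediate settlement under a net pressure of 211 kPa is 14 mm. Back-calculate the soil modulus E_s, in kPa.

S_e = q·B·(1−ν²)/E_s · I_f  ⇒  E_s = q·B·(1−ν²)·I_f / S_e.
E_s = 211 × 4.1 × 0.8911 × 0.88 / 0.014 = 48460 kPa

E_s ≈ 48500 kPa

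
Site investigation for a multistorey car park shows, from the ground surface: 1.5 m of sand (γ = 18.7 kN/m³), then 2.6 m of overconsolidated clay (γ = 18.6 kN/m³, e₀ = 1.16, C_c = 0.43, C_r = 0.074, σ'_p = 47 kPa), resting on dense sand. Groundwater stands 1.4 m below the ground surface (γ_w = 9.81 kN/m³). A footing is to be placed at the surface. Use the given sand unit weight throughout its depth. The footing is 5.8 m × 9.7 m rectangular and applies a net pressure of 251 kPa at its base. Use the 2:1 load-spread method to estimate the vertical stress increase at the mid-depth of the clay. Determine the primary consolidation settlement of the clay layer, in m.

S_c ≈ 0.297 m

Mid-depth of clay below the ground surface: z = 1.5 + 2.6/2 = 2.8 m.
Total vertical stress at mid-clay: σ_v = 18.7×1.5 + 18.6×1.3 = 52.23 kPa.
Pore pressure: u = 9.81×(2.8 − 1.4) = 13.734 kPa.
Initial effective stress: σ'_0 = σ_v − u = 52.23 − 13.734 = 38.496 kPa.
Stress increase at mid-clay by the 2:1 spreading method:
Δσ = qBL/((B+z)(L+z)) = 251×5.8×9.7/((5.8+2.8)(9.7+2.8)) = 131.36 kPa
Final effective stress: σ'_f = 38.496 + 131.36 = 169.86 kPa.
σ'_f = 169.86 > σ'_p = 47 kPa, so the stress path crosses the preconsolidation pressure — recompression up to σ'_p, then virgin compression beyond:
S_c = H/(1+e₀)·[C_r·log₁₀(σ'_p/σ'_0) + C_c·log₁₀(σ'_f/σ'_p)]
    = 2.6/2.16 × [0.074×log₁₀(47/38.496) + 0.43×log₁₀(169.86/47)]
    = 1.2037 × [0.0064145 + 0.23994] = 0.2965 m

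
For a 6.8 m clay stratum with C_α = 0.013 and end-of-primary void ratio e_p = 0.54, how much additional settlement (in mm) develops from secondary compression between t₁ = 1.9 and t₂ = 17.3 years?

Secondary compression: S_s = C_α·H/(1+e_p)·log₁₀(t₂/t₁)
S_s = 0.013×6.8/(1+0.54)×log₁₀(17.3/1.9)
    = 0.0574 × 0.9593 = 0.05507 m

S_s ≈ 55.1 mm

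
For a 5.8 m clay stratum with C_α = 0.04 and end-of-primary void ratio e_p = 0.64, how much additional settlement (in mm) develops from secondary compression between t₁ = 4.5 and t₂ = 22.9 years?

Secondary compression: S_s = C_α·H/(1+e_p)·log₁₀(t₂/t₁)
S_s = 0.04×5.8/(1+0.64)×log₁₀(22.9/4.5)
    = 0.1415 × 0.7066 = 0.09996 m

S_s ≈ 100 mm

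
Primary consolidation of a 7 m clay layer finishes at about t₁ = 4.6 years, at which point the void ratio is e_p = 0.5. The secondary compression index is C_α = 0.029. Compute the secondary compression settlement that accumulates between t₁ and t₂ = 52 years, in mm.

S_s ≈ 143 mm

Secondary compression: S_s = C_α·H/(1+e_p)·log₁₀(t₂/t₁)
S_s = 0.029×7/(1+0.5)×log₁₀(52/4.6)
    = 0.1353 × 1.053 = 0.1425 m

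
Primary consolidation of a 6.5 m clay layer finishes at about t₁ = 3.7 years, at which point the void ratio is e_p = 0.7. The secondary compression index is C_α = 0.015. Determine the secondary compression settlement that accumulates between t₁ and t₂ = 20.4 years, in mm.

Secondary compression: S_s = C_α·H/(1+e_p)·log₁₀(t₂/t₁)
S_s = 0.015×6.5/(1+0.7)×log₁₀(20.4/3.7)
    = 0.05735 × 0.7414 = 0.04252 m

S_s ≈ 42.5 mm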